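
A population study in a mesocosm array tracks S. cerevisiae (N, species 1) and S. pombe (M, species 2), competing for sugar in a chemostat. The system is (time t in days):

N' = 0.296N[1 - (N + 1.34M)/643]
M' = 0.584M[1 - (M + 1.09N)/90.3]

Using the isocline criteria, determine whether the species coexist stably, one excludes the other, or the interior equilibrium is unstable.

Compare the nullcline intercepts: K1/α12 = 643/1.34 = 480 > K2 = 90.3; K2/α21 = 90.3/1.09 = 82.8 < K1 = 643.
Since the inequalities point opposite ways, species 1 can invade but species 2 cannot.

species 1 excludes species 2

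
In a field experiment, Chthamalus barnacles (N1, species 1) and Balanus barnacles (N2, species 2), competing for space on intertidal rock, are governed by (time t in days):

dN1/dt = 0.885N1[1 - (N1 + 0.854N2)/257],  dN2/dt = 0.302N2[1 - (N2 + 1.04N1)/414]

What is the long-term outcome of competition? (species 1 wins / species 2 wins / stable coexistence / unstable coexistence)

Compare the nullcline intercepts: K1/α12 = 257/0.854 = 301 < K2 = 414; K2/α21 = 414/1.04 = 398 > K1 = 257.
Since the inequalities point opposite ways, species 2 can invade but species 1 cannot.

species 2 excludes species 1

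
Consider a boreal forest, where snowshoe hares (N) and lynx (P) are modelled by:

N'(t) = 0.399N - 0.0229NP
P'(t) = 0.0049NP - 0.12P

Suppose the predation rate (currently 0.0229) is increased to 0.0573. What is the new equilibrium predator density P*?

P* ≈ 6.96

At the interior fixed point, setting dN/dt = 0 with N > 0 fixes P* = (prey growth rate)/(NP coefficient) — independent of the other coefficients.
With the change, P* = 0.399/0.0573 = 6.96; it falls from 17.4.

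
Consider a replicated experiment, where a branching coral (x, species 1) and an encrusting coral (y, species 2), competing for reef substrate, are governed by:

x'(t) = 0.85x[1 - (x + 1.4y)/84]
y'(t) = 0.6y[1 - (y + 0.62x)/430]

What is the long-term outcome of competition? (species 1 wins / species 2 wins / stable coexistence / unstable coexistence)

Compare the nullcline intercepts: K1/α12 = 84/1.4 = 60 < K2 = 430; K2/α21 = 430/0.62 = 694 > K1 = 84.
Since the inequalities point opposite ways, species 2 can invade but species 1 cannot.

species 2 excludes species 1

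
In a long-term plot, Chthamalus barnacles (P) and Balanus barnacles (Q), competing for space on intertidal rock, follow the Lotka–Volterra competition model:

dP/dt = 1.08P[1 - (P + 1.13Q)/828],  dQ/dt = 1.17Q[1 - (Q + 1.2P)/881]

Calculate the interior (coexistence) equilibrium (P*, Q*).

P* ≈ 471, Q* ≈ 316

Setting both brackets to zero gives the nullclines P + 1.13Q = 828 and 1.2P + Q = 881.
Substituting Q = 881 - 1.2P into the first: P(1 - 1.13·1.2) = 828 - 1.13·881.
So P* = -168/-0.356 = 471, and then Q* = 881 - 1.2·471 = 316.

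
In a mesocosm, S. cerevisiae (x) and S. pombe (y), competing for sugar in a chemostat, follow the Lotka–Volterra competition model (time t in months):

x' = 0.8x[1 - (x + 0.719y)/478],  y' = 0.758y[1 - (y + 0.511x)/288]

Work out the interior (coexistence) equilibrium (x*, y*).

Setting both brackets to zero gives the nullclines x + 0.719y = 478 and 0.511x + y = 288.
Substituting y = 288 - 0.511x into the first: x(1 - 0.719·0.511) = 478 - 0.719·288.
So x* = 271/0.633 = 428, and then y* = 288 - 0.511·428 = 69.1.

x* ≈ 428, y* ≈ 69.1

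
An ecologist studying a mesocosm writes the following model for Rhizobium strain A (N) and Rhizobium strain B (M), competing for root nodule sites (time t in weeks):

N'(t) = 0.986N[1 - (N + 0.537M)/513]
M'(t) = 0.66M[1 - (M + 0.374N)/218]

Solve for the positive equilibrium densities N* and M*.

N* ≈ 495, M* ≈ 32.7

Setting both brackets to zero gives the nullclines N + 0.537M = 513 and 0.374N + M = 218.
Substituting M = 218 - 0.374N into the first: N(1 - 0.537·0.374) = 513 - 0.537·218.
So N* = 396/0.799 = 495, and then M* = 218 - 0.374·495 = 32.7.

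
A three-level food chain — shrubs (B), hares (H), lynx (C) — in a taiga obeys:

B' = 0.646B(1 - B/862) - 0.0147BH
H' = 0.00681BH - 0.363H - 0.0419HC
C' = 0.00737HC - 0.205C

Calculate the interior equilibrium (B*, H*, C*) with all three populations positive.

From dC/dt = 0: 0.00737H* = 0.205, so H* = 27.8.
From dB/dt = 0: 0.646(1 - B*/862) = 0.0147·27.8, giving B* = 862·(1 - 0.633) = 316.
From dH/dt = 0: 0.00681·316 - 0.363 = 0.0419C*, so C* = 1.79/0.0419 = 42.8.

B* ≈ 316, H* ≈ 27.8, C* ≈ 42.8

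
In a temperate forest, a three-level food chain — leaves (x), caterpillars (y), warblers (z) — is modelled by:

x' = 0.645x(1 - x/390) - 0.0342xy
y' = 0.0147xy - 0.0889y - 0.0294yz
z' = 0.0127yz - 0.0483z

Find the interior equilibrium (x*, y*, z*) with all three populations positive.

From dz/dt = 0: 0.0127y* = 0.0483, so y* = 3.8.
From dx/dt = 0: 0.645(1 - x*/390) = 0.0342·3.8, giving x* = 390·(1 - 0.202) = 311.
From dy/dt = 0: 0.0147·311 - 0.0889 = 0.0294z*, so z* = 4.49/0.0294 = 153.

x* ≈ 311, y* ≈ 3.8, z* ≈ 153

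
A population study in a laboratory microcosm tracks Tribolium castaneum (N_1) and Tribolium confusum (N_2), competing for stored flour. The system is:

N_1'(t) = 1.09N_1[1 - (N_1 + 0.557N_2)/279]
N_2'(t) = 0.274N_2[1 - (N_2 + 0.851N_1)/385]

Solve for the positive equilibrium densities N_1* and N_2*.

Setting both brackets to zero gives the nullclines N_1 + 0.557N_2 = 279 and 0.851N_1 + N_2 = 385.
Substituting N_2 = 385 - 0.851N_1 into the first: N_1(1 - 0.557·0.851) = 279 - 0.557·385.
So N_1* = 64.6/0.526 = 123, and then N_2* = 385 - 0.851·123 = 281.

N_1* ≈ 123, N_2* ≈ 281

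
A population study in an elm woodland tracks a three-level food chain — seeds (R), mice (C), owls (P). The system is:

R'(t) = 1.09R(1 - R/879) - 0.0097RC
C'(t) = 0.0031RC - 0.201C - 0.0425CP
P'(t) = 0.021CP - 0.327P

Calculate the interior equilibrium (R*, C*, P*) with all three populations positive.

R* ≈ 757, C* ≈ 15.6, P* ≈ 50.5

From dP/dt = 0: 0.021C* = 0.327, so C* = 15.6.
From dR/dt = 0: 1.09(1 - R*/879) = 0.0097·15.6, giving R* = 879·(1 - 0.139) = 757.
From dC/dt = 0: 0.0031·757 - 0.201 = 0.0425P*, so P* = 2.15/0.0425 = 50.5.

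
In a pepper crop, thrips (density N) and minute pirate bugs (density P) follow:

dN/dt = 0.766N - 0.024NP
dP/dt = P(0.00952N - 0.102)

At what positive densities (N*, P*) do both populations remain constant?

N* ≈ 10.7, P* ≈ 31.9

Set dP/dt = 0 with P > 0: 0.00952N - 0.102 = 0, so N* = 0.102/0.00952 = 10.7.
Set dN/dt = 0 with N > 0: 0.766 - 0.024P = 0, so P* = 0.766/0.024 = 31.9.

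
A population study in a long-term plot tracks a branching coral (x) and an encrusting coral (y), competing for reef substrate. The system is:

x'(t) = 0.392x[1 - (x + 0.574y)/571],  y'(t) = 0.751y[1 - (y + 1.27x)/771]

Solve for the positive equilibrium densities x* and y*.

x* ≈ 474, y* ≈ 169

Setting both brackets to zero gives the nullclines x + 0.574y = 571 and 1.27x + y = 771.
Substituting y = 771 - 1.27x into the first: x(1 - 0.574·1.27) = 571 - 0.574·771.
So x* = 128/0.271 = 474, and then y* = 771 - 1.27·474 = 169.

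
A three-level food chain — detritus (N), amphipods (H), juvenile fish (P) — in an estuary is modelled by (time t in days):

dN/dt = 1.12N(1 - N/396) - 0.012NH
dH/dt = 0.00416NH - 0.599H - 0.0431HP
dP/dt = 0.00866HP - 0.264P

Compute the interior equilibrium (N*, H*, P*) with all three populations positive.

N* ≈ 267, H* ≈ 30.5, P* ≈ 11.8

From dP/dt = 0: 0.00866H* = 0.264, so H* = 30.5.
From dN/dt = 0: 1.12(1 - N*/396) = 0.012·30.5, giving N* = 396·(1 - 0.327) = 267.
From dH/dt = 0: 0.00416·267 - 0.599 = 0.0431P*, so P* = 0.51/0.0431 = 11.8.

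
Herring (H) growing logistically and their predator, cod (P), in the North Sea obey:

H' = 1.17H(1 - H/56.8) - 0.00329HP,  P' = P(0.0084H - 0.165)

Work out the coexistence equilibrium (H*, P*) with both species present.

H* ≈ 19.6, P* ≈ 233

From dP/dt = 0 with P > 0: 0.0084H* = 0.165, so H* = 19.6.
Substitute into dH/dt = 0: 1.17(1 - 19.6/56.8) = 0.00329P*.
The bracket is 0.654, giving P* = 0.765/0.00329 = 233.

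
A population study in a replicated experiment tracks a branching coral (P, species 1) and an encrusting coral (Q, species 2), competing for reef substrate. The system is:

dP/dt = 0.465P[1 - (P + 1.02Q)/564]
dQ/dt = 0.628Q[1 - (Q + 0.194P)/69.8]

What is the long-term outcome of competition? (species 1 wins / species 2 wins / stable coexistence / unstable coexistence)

Compare the nullcline intercepts: K1/α12 = 564/1.02 = 553 > K2 = 69.8; K2/α21 = 69.8/0.194 = 360 < K1 = 564.
Since the inequalities point opposite ways, species 1 can invade but species 2 cannot.

species 1 excludes species 2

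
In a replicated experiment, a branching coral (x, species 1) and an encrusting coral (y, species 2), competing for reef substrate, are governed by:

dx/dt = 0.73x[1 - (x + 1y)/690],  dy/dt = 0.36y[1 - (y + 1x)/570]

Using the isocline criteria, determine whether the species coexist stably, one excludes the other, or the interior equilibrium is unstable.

species 1 excludes species 2

Compare the nullcline intercepts: K1/α12 = 690/1 = 690 > K2 = 570; K2/α21 = 570/1 = 570 < K1 = 690.
Since the inequalities point opposite ways, species 1 can invade but species 2 cannot.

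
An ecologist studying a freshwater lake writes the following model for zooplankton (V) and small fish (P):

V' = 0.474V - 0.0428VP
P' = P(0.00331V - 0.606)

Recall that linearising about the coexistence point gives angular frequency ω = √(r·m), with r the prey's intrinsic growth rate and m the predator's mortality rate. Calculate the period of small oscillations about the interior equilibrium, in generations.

Here r = 0.474 and m = 0.606, so r·m = 0.287.
ω = √0.287 = 0.536 per generation, hence T = 2π/ω ≈ 11.7 generations.

T ≈ 11.7 generations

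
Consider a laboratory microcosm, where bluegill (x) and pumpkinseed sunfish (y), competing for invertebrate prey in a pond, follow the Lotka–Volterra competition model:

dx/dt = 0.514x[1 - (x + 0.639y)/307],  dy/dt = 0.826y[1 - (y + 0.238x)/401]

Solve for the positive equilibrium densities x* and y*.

x* ≈ 59.9, y* ≈ 387

Setting both brackets to zero gives the nullclines x + 0.639y = 307 and 0.238x + y = 401.
Substituting y = 401 - 0.238x into the first: x(1 - 0.639·0.238) = 307 - 0.639·401.
So x* = 50.8/0.848 = 59.9, and then y* = 401 - 0.238·59.9 = 387.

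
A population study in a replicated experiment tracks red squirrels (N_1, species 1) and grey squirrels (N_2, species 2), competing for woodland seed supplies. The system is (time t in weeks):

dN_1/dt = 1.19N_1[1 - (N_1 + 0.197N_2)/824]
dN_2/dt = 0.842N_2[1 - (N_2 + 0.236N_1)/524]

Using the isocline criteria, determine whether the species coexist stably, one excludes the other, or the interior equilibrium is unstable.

stable coexistence

Compare the nullcline intercepts: K1/α12 = 824/0.197 = 4180 > K2 = 524; K2/α21 = 524/0.236 = 2220 > K1 = 824.
Since both inequalities hold, each species can invade when rare, so the interior equilibrium is stable.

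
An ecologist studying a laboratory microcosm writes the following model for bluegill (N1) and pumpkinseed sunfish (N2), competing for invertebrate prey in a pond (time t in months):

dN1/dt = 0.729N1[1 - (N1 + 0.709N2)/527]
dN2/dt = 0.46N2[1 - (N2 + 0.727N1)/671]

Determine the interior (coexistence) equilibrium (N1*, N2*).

Setting both brackets to zero gives the nullclines N1 + 0.709N2 = 527 and 0.727N1 + N2 = 671.
Substituting N2 = 671 - 0.727N1 into the first: N1(1 - 0.709·0.727) = 527 - 0.709·671.
So N1* = 51.3/0.485 = 106, and then N2* = 671 - 0.727·106 = 594.

N1* ≈ 106, N2* ≈ 594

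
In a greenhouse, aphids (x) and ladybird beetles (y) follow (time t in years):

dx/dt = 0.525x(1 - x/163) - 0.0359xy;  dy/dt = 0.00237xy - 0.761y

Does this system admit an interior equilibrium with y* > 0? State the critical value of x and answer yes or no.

The predator equation gives dy/dt > 0 only when x > 0.761/0.00237 = 321.
Without the predator, x → K = 163. Since 163 < 321, the predator cannot invade.

Threshold x = 321; K < 321, so no, the predator goes extinct.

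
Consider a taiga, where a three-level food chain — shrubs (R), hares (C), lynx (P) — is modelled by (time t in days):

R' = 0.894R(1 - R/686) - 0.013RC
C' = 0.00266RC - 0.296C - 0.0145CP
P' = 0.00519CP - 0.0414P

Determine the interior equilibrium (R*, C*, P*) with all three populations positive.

R* ≈ 606, C* ≈ 7.98, P* ≈ 90.8

From dP/dt = 0: 0.00519C* = 0.0414, so C* = 7.98.
From dR/dt = 0: 0.894(1 - R*/686) = 0.013·7.98, giving R* = 686·(1 - 0.116) = 606.
From dC/dt = 0: 0.00266·606 - 0.296 = 0.0145P*, so P* = 1.32/0.0145 = 90.8.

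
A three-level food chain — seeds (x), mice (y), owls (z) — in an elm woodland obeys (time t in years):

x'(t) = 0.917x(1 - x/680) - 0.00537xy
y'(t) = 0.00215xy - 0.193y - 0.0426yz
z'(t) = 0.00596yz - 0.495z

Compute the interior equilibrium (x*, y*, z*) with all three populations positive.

From dz/dt = 0: 0.00596y* = 0.495, so y* = 83.1.
From dx/dt = 0: 0.917(1 - x*/680) = 0.00537·83.1, giving x* = 680·(1 - 0.486) = 349.
From dy/dt = 0: 0.00215·349 - 0.193 = 0.0426z*, so z* = 0.558/0.0426 = 13.1.

x* ≈ 349, y* ≈ 83.1, z* ≈ 13.1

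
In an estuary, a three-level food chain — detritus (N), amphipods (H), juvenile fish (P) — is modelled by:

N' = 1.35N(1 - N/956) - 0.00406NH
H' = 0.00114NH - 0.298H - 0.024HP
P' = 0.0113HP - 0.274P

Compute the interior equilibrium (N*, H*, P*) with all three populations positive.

From dP/dt = 0: 0.0113H* = 0.274, so H* = 24.2.
From dN/dt = 0: 1.35(1 - N*/956) = 0.00406·24.2, giving N* = 956·(1 - 0.0729) = 886.
From dH/dt = 0: 0.00114·886 - 0.298 = 0.024P*, so P* = 0.712/0.024 = 29.7.

N* ≈ 886, H* ≈ 24.2, P* ≈ 29.7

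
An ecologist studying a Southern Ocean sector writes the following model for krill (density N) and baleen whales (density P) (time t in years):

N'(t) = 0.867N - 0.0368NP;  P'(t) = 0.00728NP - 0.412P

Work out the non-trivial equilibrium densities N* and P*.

N* ≈ 56.6, P* ≈ 23.6

Set dP/dt = 0 with P > 0: 0.00728N - 0.412 = 0, so N* = 0.412/0.00728 = 56.6.
Set dN/dt = 0 with N > 0: 0.867 - 0.0368P = 0, so P* = 0.867/0.0368 = 23.6.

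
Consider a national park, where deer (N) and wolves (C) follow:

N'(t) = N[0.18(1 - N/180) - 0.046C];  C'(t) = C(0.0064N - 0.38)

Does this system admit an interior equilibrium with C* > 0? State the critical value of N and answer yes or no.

The predator equation gives dC/dt > 0 only when N > 0.38/0.0064 = 59.4.
Without the predator, N → K = 180. Since 180 > 59.4, the predator can invade and persist.

Threshold N = 59.4; K > 59.4, so yes, the predator persists.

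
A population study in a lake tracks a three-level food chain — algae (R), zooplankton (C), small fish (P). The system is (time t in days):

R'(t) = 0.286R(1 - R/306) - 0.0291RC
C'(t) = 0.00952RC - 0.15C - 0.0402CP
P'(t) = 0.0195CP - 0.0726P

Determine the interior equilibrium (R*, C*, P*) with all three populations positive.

R* ≈ 190, C* ≈ 3.72, P* ≈ 41.3

From dP/dt = 0: 0.0195C* = 0.0726, so C* = 3.72.
From dR/dt = 0: 0.286(1 - R*/306) = 0.0291·3.72, giving R* = 306·(1 - 0.379) = 190.
From dC/dt = 0: 0.00952·190 - 0.15 = 0.0402P*, so P* = 1.66/0.0402 = 41.3.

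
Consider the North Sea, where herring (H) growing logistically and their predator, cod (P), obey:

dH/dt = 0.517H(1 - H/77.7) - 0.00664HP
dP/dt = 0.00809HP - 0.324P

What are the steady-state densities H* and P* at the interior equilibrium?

H* ≈ 40, P* ≈ 37.7

From dP/dt = 0 with P > 0: 0.00809H* = 0.324, so H* = 40.
Substitute into dH/dt = 0: 0.517(1 - 40/77.7) = 0.00664P*.
The bracket is 0.485, giving P* = 0.251/0.00664 = 37.7.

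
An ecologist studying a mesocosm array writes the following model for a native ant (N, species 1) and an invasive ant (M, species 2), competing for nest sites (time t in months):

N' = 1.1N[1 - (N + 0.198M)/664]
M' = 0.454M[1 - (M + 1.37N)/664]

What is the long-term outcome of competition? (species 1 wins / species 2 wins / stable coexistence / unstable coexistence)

species 1 excludes species 2

Compare the nullcline intercepts: K1/α12 = 664/0.198 = 3350 > K2 = 664; K2/α21 = 664/1.37 = 485 < K1 = 664.
Since the inequalities point opposite ways, species 1 can invade but species 2 cannot.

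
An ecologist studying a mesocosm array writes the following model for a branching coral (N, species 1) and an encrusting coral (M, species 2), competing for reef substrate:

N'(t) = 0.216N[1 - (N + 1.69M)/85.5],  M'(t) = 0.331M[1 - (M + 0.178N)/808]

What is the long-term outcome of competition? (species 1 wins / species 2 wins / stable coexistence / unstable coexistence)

Compare the nullcline intercepts: K1/α12 = 85.5/1.69 = 50.6 < K2 = 808; K2/α21 = 808/0.178 = 4540 > K1 = 85.5.
Since the inequalities point opposite ways, species 2 can invade but species 1 cannot.

species 2 excludes species 1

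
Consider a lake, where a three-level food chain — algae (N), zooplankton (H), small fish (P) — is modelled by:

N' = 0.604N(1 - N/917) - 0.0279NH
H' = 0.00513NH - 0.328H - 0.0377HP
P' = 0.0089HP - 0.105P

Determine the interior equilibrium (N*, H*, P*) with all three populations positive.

N* ≈ 417, H* ≈ 11.8, P* ≈ 48.1

From dP/dt = 0: 0.0089H* = 0.105, so H* = 11.8.
From dN/dt = 0: 0.604(1 - N*/917) = 0.0279·11.8, giving N* = 917·(1 - 0.545) = 417.
From dH/dt = 0: 0.00513·417 - 0.328 = 0.0377P*, so P* = 1.81/0.0377 = 48.1.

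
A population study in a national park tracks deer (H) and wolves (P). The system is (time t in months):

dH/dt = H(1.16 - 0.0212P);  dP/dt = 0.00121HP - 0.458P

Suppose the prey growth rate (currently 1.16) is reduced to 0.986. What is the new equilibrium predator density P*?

P* ≈ 46.5

At the interior fixed point, setting dH/dt = 0 with H > 0 fixes P* = (prey growth rate)/(HP coefficient) — independent of the other coefficients.
With the change, P* = 0.986/0.0212 = 46.5; it falls from 54.7.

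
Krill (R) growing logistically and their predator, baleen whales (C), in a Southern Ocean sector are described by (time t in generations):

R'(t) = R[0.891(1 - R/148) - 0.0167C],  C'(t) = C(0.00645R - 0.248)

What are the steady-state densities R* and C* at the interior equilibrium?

R* ≈ 38.4, C* ≈ 39.5

From dC/dt = 0 with C > 0: 0.00645R* = 0.248, so R* = 38.4.
Substitute into dR/dt = 0: 0.891(1 - 38.4/148) = 0.0167C*.
The bracket is 0.74, giving C* = 0.66/0.0167 = 39.5.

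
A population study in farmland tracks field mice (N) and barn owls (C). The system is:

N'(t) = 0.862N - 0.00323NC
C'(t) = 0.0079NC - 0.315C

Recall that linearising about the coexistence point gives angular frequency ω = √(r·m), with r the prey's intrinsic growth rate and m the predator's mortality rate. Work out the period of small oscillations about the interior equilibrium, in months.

Here r = 0.862 and m = 0.315, so r·m = 0.272.
ω = √0.272 = 0.521 per month, hence T = 2π/ω ≈ 12.1 months.

T ≈ 12.1 months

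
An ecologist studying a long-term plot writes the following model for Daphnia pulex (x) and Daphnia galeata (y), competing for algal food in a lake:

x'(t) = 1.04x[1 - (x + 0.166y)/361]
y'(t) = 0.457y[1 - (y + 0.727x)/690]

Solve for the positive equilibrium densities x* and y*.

x* ≈ 280, y* ≈ 486

Setting both brackets to zero gives the nullclines x + 0.166y = 361 and 0.727x + y = 690.
Substituting y = 690 - 0.727x into the first: x(1 - 0.166·0.727) = 361 - 0.166·690.
So x* = 246/0.879 = 280, and then y* = 690 - 0.727·280 = 486.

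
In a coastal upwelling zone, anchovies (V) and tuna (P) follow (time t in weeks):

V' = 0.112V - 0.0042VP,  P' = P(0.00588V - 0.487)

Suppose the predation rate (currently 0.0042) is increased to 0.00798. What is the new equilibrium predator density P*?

P* ≈ 14

At the interior fixed point, setting dV/dt = 0 with V > 0 fixes P* = (prey growth rate)/(VP coefficient) — independent of the other coefficients.
With the change, P* = 0.112/0.00798 = 14; it falls from 26.7.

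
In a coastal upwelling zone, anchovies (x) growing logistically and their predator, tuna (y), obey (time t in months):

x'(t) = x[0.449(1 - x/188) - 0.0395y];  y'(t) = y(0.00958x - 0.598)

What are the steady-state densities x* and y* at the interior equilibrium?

x* ≈ 62.4, y* ≈ 7.59

From dy/dt = 0 with y > 0: 0.00958x* = 0.598, so x* = 62.4.
Substitute into dx/dt = 0: 0.449(1 - 62.4/188) = 0.0395y*.
The bracket is 0.668, giving y* = 0.3/0.0395 = 7.59.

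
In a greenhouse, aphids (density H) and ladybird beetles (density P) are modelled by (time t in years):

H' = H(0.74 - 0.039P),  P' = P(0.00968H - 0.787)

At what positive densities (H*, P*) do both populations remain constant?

H* ≈ 81.3, P* ≈ 19

Set dP/dt = 0 with P > 0: 0.00968H - 0.787 = 0, so H* = 0.787/0.00968 = 81.3.
Set dH/dt = 0 with H > 0: 0.74 - 0.039P = 0, so P* = 0.74/0.039 = 19.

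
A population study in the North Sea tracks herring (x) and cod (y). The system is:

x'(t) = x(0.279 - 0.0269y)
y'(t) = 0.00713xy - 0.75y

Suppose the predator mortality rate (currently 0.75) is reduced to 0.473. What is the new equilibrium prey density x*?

At the interior fixed point, setting dy/dt = 0 with y > 0 fixes x* = (predator death rate)/(xy coefficient) — independent of the other coefficients.
With the change, x* = 0.473/0.00713 = 66.3; it falls from 105.

x* ≈ 66.3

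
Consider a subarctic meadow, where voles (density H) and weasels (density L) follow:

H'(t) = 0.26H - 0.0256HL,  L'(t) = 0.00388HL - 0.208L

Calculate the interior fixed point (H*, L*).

Set dL/dt = 0 with L > 0: 0.00388H - 0.208 = 0, so H* = 0.208/0.00388 = 53.6.
Set dH/dt = 0 with H > 0: 0.26 - 0.0256L = 0, so L* = 0.26/0.0256 = 10.2.

H* ≈ 53.6, L* ≈ 10.2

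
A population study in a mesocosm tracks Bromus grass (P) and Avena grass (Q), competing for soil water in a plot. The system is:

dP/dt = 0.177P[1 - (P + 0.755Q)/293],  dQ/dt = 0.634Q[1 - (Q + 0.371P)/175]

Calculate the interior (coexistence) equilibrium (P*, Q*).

Setting both brackets to zero gives the nullclines P + 0.755Q = 293 and 0.371P + Q = 175.
Substituting Q = 175 - 0.371P into the first: P(1 - 0.755·0.371) = 293 - 0.755·175.
So P* = 161/0.72 = 223, and then Q* = 175 - 0.371·223 = 92.1.

P* ≈ 223, Q* ≈ 92.1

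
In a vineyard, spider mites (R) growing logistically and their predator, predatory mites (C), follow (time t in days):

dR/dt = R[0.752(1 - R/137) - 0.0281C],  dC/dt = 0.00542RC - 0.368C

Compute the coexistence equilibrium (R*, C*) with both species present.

From dC/dt = 0 with C > 0: 0.00542R* = 0.368, so R* = 67.9.
Substitute into dR/dt = 0: 0.752(1 - 67.9/137) = 0.0281C*.
The bracket is 0.504, giving C* = 0.379/0.0281 = 13.5.

R* ≈ 67.9, C* ≈ 13.5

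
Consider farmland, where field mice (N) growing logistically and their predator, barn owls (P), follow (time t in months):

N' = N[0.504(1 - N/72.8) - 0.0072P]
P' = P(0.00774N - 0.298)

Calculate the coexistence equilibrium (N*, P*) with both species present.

From dP/dt = 0 with P > 0: 0.00774N* = 0.298, so N* = 38.5.
Substitute into dN/dt = 0: 0.504(1 - 38.5/72.8) = 0.0072P*.
The bracket is 0.471, giving P* = 0.237/0.0072 = 33.

N* ≈ 38.5, P* ≈ 33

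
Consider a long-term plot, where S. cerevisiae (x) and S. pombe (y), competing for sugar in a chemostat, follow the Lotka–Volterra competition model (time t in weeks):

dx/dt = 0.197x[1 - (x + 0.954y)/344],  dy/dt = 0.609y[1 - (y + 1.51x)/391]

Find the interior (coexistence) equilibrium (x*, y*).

x* ≈ 65.9, y* ≈ 292

Setting both brackets to zero gives the nullclines x + 0.954y = 344 and 1.51x + y = 391.
Substituting y = 391 - 1.51x into the first: x(1 - 0.954·1.51) = 344 - 0.954·391.
So x* = -29/-0.441 = 65.9, and then y* = 391 - 1.51·65.9 = 292.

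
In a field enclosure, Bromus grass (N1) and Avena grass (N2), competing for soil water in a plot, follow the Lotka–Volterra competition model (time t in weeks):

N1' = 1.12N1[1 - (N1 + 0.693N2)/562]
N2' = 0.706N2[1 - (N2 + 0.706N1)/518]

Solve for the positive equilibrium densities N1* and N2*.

N1* ≈ 398, N2* ≈ 237

Setting both brackets to zero gives the nullclines N1 + 0.693N2 = 562 and 0.706N1 + N2 = 518.
Substituting N2 = 518 - 0.706N1 into the first: N1(1 - 0.693·0.706) = 562 - 0.693·518.
So N1* = 203/0.511 = 398, and then N2* = 518 - 0.706·398 = 237.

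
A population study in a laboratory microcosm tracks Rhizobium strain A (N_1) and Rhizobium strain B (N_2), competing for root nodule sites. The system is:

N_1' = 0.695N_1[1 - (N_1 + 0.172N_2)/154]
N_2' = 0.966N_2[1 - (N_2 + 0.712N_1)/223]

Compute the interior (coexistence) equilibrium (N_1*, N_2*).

Setting both brackets to zero gives the nullclines N_1 + 0.172N_2 = 154 and 0.712N_1 + N_2 = 223.
Substituting N_2 = 223 - 0.712N_1 into the first: N_1(1 - 0.172·0.712) = 154 - 0.172·223.
So N_1* = 116/0.878 = 132, and then N_2* = 223 - 0.712·132 = 129.

N_1* ≈ 132, N_2* ≈ 129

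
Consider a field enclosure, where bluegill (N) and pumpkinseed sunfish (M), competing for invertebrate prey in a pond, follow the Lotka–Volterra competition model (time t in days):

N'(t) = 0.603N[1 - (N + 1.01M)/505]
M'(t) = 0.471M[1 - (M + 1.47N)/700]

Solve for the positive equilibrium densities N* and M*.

Setting both brackets to zero gives the nullclines N + 1.01M = 505 and 1.47N + M = 700.
Substituting M = 700 - 1.47N into the first: N(1 - 1.01·1.47) = 505 - 1.01·700.
So N* = -202/-0.485 = 417, and then M* = 700 - 1.47·417 = 87.4.

N* ≈ 417, M* ≈ 87.4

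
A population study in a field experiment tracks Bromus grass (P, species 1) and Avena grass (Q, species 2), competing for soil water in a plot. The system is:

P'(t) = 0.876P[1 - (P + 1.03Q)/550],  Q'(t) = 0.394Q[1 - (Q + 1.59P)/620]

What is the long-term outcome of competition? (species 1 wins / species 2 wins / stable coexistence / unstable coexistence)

unstable coexistence (outcome depends on initial conditions)

Compare the nullcline intercepts: K1/α12 = 550/1.03 = 534 < K2 = 620; K2/α21 = 620/1.59 = 390 < K1 = 550.
Since both are reversed, neither can invade when rare; the interior point is a saddle.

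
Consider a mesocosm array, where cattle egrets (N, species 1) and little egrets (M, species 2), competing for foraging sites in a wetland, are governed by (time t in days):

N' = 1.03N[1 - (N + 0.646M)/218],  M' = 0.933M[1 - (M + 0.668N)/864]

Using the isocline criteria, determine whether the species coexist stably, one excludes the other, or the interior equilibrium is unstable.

Compare the nullcline intercepts: K1/α12 = 218/0.646 = 337 < K2 = 864; K2/α21 = 864/0.668 = 1290 > K1 = 218.
Since the inequalities point opposite ways, species 2 can invade but species 1 cannot.

species 2 excludes species 1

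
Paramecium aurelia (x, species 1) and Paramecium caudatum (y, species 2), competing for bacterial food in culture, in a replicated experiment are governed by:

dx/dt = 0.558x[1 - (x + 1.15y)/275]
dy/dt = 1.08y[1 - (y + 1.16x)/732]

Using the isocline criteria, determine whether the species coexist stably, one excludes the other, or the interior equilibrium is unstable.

Compare the nullcline intercepts: K1/α12 = 275/1.15 = 239 < K2 = 732; K2/α21 = 732/1.16 = 631 > K1 = 275.
Since the inequalities point opposite ways, species 2 can invade but species 1 cannot.

species 2 excludes species 1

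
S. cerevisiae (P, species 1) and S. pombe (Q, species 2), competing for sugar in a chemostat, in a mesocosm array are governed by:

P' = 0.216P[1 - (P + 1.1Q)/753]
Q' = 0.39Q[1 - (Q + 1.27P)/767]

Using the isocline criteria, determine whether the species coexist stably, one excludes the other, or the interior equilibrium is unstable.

Compare the nullcline intercepts: K1/α12 = 753/1.1 = 685 < K2 = 767; K2/α21 = 767/1.27 = 604 < K1 = 753.
Since both are reversed, neither can invade when rare; the interior point is a saddle.

unstable coexistence (outcome depends on initial conditions)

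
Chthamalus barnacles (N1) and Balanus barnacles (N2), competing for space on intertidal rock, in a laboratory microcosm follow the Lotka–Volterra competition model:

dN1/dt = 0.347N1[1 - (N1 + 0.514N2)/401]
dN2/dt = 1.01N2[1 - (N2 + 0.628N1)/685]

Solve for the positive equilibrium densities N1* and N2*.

N1* ≈ 72.2, N2* ≈ 640

Setting both brackets to zero gives the nullclines N1 + 0.514N2 = 401 and 0.628N1 + N2 = 685.
Substituting N2 = 685 - 0.628N1 into the first: N1(1 - 0.514·0.628) = 401 - 0.514·685.
So N1* = 48.9/0.677 = 72.2, and then N2* = 685 - 0.628·72.2 = 640.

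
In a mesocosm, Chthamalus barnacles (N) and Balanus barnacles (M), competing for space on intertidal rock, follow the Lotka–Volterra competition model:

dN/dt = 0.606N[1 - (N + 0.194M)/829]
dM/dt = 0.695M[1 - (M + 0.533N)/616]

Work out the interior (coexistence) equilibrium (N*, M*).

Setting both brackets to zero gives the nullclines N + 0.194M = 829 and 0.533N + M = 616.
Substituting M = 616 - 0.533N into the first: N(1 - 0.194·0.533) = 829 - 0.194·616.
So N* = 709/0.897 = 791, and then M* = 616 - 0.533·791 = 194.

N* ≈ 791, M* ≈ 194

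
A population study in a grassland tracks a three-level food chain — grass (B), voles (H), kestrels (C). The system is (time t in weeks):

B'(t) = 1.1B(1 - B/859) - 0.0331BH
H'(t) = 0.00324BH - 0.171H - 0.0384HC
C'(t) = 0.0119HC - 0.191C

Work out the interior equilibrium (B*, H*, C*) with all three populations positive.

From dC/dt = 0: 0.0119H* = 0.191, so H* = 16.1.
From dB/dt = 0: 1.1(1 - B*/859) = 0.0331·16.1, giving B* = 859·(1 - 0.483) = 444.
From dH/dt = 0: 0.00324·444 - 0.171 = 0.0384C*, so C* = 1.27/0.0384 = 33.

B* ≈ 444, H* ≈ 16.1, C* ≈ 33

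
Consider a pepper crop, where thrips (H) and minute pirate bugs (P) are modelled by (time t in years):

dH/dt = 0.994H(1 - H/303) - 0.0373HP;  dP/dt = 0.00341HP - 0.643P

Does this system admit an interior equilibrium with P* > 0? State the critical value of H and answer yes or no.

Threshold H = 189; K > 189, so yes, the predator persists.

The predator equation gives dP/dt > 0 only when H > 0.643/0.00341 = 189.
Without the predator, H → K = 303. Since 303 > 189, the predator can invade and persist.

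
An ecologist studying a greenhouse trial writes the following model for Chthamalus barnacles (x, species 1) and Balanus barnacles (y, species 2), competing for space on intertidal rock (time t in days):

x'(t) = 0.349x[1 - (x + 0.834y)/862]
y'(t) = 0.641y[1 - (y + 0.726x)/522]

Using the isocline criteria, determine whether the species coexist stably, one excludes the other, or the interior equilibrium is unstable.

Compare the nullcline intercepts: K1/α12 = 862/0.834 = 1030 > K2 = 522; K2/α21 = 522/0.726 = 719 < K1 = 862.
Since the inequalities point opposite ways, species 1 can invade but species 2 cannot.

species 1 excludes species 2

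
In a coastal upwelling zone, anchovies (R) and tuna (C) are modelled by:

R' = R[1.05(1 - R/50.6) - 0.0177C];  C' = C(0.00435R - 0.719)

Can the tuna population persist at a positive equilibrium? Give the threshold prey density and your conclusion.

The predator equation gives dC/dt > 0 only when R > 0.719/0.00435 = 165.
Without the predator, R → K = 50.6. Since 50.6 < 165, the predator cannot invade.

Threshold R = 165; K < 165, so no, the predator goes extinct.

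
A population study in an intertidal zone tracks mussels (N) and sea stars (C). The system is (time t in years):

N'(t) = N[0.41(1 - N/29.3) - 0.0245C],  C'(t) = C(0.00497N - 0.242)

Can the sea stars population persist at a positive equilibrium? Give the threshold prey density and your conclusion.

Threshold N = 48.7; K < 48.7, so no, the predator goes extinct.

The predator equation gives dC/dt > 0 only when N > 0.242/0.00497 = 48.7.
Without the predator, N → K = 29.3. Since 29.3 < 48.7, the predator cannot invade.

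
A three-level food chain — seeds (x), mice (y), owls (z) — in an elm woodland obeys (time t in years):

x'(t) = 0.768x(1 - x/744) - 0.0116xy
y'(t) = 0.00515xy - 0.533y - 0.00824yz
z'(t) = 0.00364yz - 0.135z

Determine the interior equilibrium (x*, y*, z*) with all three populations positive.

x* ≈ 327, y* ≈ 37.1, z* ≈ 140

From dz/dt = 0: 0.00364y* = 0.135, so y* = 37.1.
From dx/dt = 0: 0.768(1 - x*/744) = 0.0116·37.1, giving x* = 744·(1 - 0.56) = 327.
From dy/dt = 0: 0.00515·327 - 0.533 = 0.00824z*, so z* = 1.15/0.00824 = 140.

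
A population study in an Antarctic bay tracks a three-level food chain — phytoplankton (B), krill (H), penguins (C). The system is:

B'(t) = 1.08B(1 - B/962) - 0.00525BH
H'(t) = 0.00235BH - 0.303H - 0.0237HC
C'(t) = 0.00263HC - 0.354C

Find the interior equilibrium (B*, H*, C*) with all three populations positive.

B* ≈ 333, H* ≈ 135, C* ≈ 20.2

From dC/dt = 0: 0.00263H* = 0.354, so H* = 135.
From dB/dt = 0: 1.08(1 - B*/962) = 0.00525·135, giving B* = 962·(1 - 0.654) = 333.
From dH/dt = 0: 0.00235·333 - 0.303 = 0.0237C*, so C* = 0.479/0.0237 = 20.2.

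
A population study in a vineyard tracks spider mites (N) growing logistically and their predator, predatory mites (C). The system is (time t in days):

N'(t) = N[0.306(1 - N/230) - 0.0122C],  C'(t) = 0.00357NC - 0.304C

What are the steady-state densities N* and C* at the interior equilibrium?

From dC/dt = 0 with C > 0: 0.00357N* = 0.304, so N* = 85.2.
Substitute into dN/dt = 0: 0.306(1 - 85.2/230) = 0.0122C*.
The bracket is 0.63, giving C* = 0.193/0.0122 = 15.8.

N* ≈ 85.2, C* ≈ 15.8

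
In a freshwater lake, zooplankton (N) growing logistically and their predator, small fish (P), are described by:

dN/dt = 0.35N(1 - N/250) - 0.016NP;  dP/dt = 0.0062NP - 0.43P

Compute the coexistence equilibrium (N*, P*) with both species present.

N* ≈ 69.4, P* ≈ 15.8

From dP/dt = 0 with P > 0: 0.0062N* = 0.43, so N* = 69.4.
Substitute into dN/dt = 0: 0.35(1 - 69.4/250) = 0.016P*.
The bracket is 0.723, giving P* = 0.253/0.016 = 15.8.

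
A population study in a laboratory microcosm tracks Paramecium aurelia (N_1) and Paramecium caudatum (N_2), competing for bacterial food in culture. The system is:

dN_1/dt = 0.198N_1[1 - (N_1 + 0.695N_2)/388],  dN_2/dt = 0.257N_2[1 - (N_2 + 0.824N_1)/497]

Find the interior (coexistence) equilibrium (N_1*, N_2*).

Setting both brackets to zero gives the nullclines N_1 + 0.695N_2 = 388 and 0.824N_1 + N_2 = 497.
Substituting N_2 = 497 - 0.824N_1 into the first: N_1(1 - 0.695·0.824) = 388 - 0.695·497.
So N_1* = 42.6/0.427 = 99.7, and then N_2* = 497 - 0.824·99.7 = 415.

N_1* ≈ 99.7, N_2* ≈ 415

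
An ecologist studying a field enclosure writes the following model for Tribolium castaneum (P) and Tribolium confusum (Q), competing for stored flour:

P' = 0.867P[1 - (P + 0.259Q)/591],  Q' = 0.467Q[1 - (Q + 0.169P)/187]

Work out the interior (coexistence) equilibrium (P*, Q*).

P* ≈ 567, Q* ≈ 91.1

Setting both brackets to zero gives the nullclines P + 0.259Q = 591 and 0.169P + Q = 187.
Substituting Q = 187 - 0.169P into the first: P(1 - 0.259·0.169) = 591 - 0.259·187.
So P* = 543/0.956 = 567, and then Q* = 187 - 0.169·567 = 91.1.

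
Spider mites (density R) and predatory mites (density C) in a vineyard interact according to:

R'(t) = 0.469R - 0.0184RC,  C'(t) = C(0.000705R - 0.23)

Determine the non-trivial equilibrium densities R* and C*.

R* ≈ 326, C* ≈ 25.5

Set dC/dt = 0 with C > 0: 0.000705R - 0.23 = 0, so R* = 0.23/0.000705 = 326.
Set dR/dt = 0 with R > 0: 0.469 - 0.0184C = 0, so C* = 0.469/0.0184 = 25.5.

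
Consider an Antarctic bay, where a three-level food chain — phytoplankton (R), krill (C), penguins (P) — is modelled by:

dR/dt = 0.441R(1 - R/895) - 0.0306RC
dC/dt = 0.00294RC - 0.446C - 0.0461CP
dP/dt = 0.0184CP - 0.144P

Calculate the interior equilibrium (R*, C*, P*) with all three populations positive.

R* ≈ 409, C* ≈ 7.83, P* ≈ 16.4

From dP/dt = 0: 0.0184C* = 0.144, so C* = 7.83.
From dR/dt = 0: 0.441(1 - R*/895) = 0.0306·7.83, giving R* = 895·(1 - 0.543) = 409.
From dC/dt = 0: 0.00294·409 - 0.446 = 0.0461P*, so P* = 0.756/0.0461 = 16.4.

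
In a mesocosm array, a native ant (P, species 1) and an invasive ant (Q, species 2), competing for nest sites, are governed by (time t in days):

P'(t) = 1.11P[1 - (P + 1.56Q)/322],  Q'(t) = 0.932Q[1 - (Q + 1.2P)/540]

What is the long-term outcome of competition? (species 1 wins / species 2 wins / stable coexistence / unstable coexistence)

species 2 excludes species 1

Compare the nullcline intercepts: K1/α12 = 322/1.56 = 206 < K2 = 540; K2/α21 = 540/1.2 = 450 > K1 = 322.
Since the inequalities point opposite ways, species 2 can invade but species 1 cannot.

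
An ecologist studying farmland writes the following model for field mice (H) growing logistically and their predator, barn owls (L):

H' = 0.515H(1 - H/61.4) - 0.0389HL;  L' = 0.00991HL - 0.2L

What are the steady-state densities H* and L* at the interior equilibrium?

From dL/dt = 0 with L > 0: 0.00991H* = 0.2, so H* = 20.2.
Substitute into dH/dt = 0: 0.515(1 - 20.2/61.4) = 0.0389L*.
The bracket is 0.671, giving L* = 0.346/0.0389 = 8.89.

H* ≈ 20.2, L* ≈ 8.89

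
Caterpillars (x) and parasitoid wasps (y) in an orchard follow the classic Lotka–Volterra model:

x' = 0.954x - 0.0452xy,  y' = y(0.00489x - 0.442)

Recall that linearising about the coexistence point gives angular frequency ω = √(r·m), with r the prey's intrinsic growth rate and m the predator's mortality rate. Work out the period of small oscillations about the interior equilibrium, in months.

Here r = 0.954 and m = 0.442, so r·m = 0.422.
ω = √0.422 = 0.649 per month, hence T = 2π/ω ≈ 9.68 months.

T ≈ 9.68 months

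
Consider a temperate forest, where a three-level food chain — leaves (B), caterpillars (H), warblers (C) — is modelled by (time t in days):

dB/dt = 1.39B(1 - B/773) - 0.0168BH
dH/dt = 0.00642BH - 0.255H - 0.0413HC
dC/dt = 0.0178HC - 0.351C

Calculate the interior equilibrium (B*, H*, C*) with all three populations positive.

B* ≈ 589, H* ≈ 19.7, C* ≈ 85.3

From dC/dt = 0: 0.0178H* = 0.351, so H* = 19.7.
From dB/dt = 0: 1.39(1 - B*/773) = 0.0168·19.7, giving B* = 773·(1 - 0.238) = 589.
From dH/dt = 0: 0.00642·589 - 0.255 = 0.0413C*, so C* = 3.52/0.0413 = 85.3.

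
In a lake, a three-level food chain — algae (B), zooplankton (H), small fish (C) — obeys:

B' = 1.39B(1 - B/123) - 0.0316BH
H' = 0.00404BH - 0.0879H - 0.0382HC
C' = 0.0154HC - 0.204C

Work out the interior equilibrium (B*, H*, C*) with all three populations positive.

From dC/dt = 0: 0.0154H* = 0.204, so H* = 13.2.
From dB/dt = 0: 1.39(1 - B*/123) = 0.0316·13.2, giving B* = 123·(1 - 0.301) = 86.
From dH/dt = 0: 0.00404·86 - 0.0879 = 0.0382C*, so C* = 0.259/0.0382 = 6.79.

B* ≈ 86, H* ≈ 13.2, C* ≈ 6.79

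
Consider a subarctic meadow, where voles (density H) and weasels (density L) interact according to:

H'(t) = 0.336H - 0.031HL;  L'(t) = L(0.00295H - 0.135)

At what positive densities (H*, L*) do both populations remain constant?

H* ≈ 45.8, L* ≈ 10.8

Set dL/dt = 0 with L > 0: 0.00295H - 0.135 = 0, so H* = 0.135/0.00295 = 45.8.
Set dH/dt = 0 with H > 0: 0.336 - 0.031L = 0, so L* = 0.336/0.031 = 10.8.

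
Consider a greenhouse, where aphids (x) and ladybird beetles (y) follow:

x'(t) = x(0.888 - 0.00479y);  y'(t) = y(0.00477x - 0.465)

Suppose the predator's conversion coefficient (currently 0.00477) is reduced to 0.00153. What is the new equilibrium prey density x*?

x* ≈ 304

At the interior fixed point, setting dy/dt = 0 with y > 0 fixes x* = (predator death rate)/(xy coefficient) — independent of the other coefficients.
With the change, x* = 0.465/0.00153 = 304; it rises from 97.5.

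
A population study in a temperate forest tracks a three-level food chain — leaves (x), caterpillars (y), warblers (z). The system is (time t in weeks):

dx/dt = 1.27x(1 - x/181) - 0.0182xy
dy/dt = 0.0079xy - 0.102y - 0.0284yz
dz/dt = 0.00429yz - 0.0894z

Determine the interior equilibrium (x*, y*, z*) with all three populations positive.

x* ≈ 127, y* ≈ 20.8, z* ≈ 31.7

From dz/dt = 0: 0.00429y* = 0.0894, so y* = 20.8.
From dx/dt = 0: 1.27(1 - x*/181) = 0.0182·20.8, giving x* = 181·(1 - 0.299) = 127.
From dy/dt = 0: 0.0079·127 - 0.102 = 0.0284z*, so z* = 0.901/0.0284 = 31.7.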